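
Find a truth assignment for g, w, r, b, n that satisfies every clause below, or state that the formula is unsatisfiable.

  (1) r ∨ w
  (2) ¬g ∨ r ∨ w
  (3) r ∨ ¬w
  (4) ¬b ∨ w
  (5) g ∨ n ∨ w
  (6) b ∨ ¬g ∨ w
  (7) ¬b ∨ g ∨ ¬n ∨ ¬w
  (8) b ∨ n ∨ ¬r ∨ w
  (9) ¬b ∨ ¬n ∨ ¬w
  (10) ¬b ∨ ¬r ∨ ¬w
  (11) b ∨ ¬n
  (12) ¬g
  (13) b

No satisfying assignment exists.

Case b = True:
  (¬b ∨ w) forces w = True.
  (r ∨ ¬w) forces r = True.
  Clause (¬b ∨ ¬r ∨ ¬w) is falsified — contradiction.
Case b = False:
  Clause (b) is falsified — contradiction.
Both cases fail, so the formula is unsatisfiable.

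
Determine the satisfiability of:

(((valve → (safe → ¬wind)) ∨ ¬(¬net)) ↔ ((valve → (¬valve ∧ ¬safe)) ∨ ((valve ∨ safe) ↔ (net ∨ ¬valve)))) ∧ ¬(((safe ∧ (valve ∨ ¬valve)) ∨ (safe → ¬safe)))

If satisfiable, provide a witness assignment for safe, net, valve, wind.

Unsatisfiable — no assignment works.

The conjunct ¬(((safe ∧ (valve ∨ ¬valve)) ∨ (safe → ¬safe))) is unsatisfiable on its own:
  safe=F, valve=F: evaluates to False.
  safe=F, valve=T: evaluates to False.
  safe=T, valve=F: evaluates to False.
  safe=T, valve=T: evaluates to False.
So the whole conjunction is unsatisfiable.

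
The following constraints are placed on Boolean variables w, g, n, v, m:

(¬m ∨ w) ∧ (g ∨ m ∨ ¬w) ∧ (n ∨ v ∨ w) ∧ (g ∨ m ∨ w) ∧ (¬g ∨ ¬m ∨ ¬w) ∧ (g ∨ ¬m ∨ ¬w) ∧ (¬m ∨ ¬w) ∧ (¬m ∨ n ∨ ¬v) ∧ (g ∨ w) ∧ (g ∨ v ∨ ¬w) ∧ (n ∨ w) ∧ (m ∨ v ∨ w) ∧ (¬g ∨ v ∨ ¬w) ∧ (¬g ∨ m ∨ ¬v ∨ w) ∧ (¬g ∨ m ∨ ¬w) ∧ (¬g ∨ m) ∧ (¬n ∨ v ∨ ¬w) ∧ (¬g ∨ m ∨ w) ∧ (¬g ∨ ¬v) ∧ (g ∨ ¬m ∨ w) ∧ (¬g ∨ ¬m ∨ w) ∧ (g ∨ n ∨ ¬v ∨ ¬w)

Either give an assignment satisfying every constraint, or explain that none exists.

Case m = True:
  (¬m ∨ w) forces w = True.
  Clause (¬m ∨ ¬w) is falsified — contradiction.
Case m = False:
  (¬g ∨ m) forces g = False.
  (g ∨ m ∨ ¬w) forces w = False.
  Clause (g ∨ m ∨ w) is falsified — contradiction.
Both cases fail, so the formula is unsatisfiable.

The formula is unsatisfiable.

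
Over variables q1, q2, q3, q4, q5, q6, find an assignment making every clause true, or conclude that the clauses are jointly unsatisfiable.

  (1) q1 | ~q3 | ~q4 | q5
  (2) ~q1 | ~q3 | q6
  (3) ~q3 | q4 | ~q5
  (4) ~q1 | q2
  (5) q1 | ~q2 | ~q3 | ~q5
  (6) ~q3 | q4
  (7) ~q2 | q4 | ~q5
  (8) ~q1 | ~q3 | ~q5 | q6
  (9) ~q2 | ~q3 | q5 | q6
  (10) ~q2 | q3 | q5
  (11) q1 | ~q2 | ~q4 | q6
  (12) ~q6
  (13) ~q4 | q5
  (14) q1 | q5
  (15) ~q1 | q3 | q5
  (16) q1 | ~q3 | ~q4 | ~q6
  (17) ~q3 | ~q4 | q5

q1 = False, q2 = False, q3 = False, q4 = True, q5 = True, q6 = False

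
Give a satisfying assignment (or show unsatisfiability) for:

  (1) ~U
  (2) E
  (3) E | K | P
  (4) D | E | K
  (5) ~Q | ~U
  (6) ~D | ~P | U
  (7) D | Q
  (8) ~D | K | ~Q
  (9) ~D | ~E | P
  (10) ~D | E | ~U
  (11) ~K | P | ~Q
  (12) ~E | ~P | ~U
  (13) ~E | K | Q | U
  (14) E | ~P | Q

Unit clause (~U) forces U = False.
Unit clause (E) forces E = True.
Set P = True.
  then (~D | ~P | U) forces D = False.
  then (D | Q) forces Q = True.
Set K = True.
All clauses satisfied.

P=T, K=T, E=T, D=F, U=F, Q=T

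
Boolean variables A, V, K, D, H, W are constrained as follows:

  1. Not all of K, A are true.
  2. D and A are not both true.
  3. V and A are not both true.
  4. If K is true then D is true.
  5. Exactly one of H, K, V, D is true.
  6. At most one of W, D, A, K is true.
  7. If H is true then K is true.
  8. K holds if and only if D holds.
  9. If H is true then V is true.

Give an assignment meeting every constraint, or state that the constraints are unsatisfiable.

A = False, V = True, K = False, D = False, H = False, W = True

  (1) {K, A}: 0/2 true — not all ✓
  (2) D=F, A=F — not both ✓
  (3) V=T, A=F — not both ✓
  (4) K=F ⇒ D: vacuous ✓
  (5) {H, K, V, D}: 1 true — exactly one ✓
  (6) {W, D, A, K}: 1 true — at most one ✓
  (7) H=F ⇒ K: vacuous ✓
  (8) K=F, D=F — same ✓
  (9) H=F ⇒ V: vacuous ✓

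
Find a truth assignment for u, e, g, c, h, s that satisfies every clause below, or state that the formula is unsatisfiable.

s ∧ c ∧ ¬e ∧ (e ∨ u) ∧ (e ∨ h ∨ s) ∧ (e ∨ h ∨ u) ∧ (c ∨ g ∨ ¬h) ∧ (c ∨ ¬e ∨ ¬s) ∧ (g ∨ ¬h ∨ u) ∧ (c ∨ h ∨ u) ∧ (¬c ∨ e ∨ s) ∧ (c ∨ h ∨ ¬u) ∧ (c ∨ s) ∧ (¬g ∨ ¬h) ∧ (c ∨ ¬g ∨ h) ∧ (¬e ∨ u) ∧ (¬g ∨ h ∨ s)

Unit clause (s) forces s = True.
Unit clause (c) forces c = True.
Unit clause (¬e) forces e = False.
In (e ∨ u) only u is left, so u = True.
Set g = False.
Set h = False.
All clauses satisfied.

u: True; e: False; g: False; c: True; h: False; s: True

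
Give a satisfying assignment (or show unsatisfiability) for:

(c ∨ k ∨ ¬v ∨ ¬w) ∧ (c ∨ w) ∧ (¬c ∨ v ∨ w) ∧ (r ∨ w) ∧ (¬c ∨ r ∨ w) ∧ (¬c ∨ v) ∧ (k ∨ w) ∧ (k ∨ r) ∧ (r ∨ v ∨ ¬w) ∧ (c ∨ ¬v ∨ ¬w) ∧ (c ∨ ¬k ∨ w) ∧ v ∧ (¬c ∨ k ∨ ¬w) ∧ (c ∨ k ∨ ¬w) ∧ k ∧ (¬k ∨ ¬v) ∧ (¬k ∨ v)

Unsatisfiable — no assignment works.

Case k = True:
  (v) forces v = True.
  Clause (¬k ∨ ¬v) is falsified — contradiction.
Case k = False:
  Clause (k) is falsified — contradiction.
Both cases fail, so the formula is unsatisfiable.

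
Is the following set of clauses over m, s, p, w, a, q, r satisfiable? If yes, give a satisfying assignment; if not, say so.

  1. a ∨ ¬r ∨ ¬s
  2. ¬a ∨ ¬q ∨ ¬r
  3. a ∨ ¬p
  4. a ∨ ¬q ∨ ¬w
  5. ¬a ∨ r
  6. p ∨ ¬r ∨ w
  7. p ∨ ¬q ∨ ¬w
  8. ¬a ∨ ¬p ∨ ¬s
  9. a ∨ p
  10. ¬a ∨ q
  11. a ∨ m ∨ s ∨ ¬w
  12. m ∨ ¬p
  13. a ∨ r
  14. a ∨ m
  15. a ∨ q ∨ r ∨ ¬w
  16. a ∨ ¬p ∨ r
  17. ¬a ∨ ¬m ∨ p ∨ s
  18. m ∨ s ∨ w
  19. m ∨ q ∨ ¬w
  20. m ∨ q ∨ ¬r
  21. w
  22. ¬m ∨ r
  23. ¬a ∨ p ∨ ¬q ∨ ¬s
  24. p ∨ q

UNSATISFIABLE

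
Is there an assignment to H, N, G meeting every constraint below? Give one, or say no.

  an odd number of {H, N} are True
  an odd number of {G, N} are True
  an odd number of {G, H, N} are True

H = False, N = True, G = False

{H, N}: 1 true → odd ✓
{G, N}: 1 true → odd ✓
{G, H, N}: 1 true → odd ✓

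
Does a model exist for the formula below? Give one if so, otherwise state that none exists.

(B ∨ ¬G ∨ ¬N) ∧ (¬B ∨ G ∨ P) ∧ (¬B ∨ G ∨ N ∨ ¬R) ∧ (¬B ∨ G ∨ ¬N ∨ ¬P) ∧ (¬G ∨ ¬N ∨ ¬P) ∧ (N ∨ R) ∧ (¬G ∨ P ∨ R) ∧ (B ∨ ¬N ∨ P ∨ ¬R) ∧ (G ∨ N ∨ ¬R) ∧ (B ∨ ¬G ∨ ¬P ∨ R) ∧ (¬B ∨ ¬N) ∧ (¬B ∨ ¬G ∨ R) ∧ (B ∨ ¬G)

B = True, R = True, P = True, G = True, N = False

Set B = True.
  then (¬B ∨ ¬N) forces N = False.
  then (N ∨ R) forces R = True.
  then (G ∨ N ∨ ¬R) forces G = True.
Set P = True.
All clauses satisfied.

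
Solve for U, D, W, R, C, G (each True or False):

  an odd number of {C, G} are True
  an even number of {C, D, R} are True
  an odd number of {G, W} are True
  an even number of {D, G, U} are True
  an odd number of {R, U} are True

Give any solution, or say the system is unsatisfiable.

U: False, D: True, W: False, R: True, C: False, G: True

{C, G}: 1 true → odd ✓
{C, D, R}: 2 true → even ✓
{G, W}: 1 true → odd ✓
{D, G, U}: 2 true → even ✓
{R, U}: 1 true → odd ✓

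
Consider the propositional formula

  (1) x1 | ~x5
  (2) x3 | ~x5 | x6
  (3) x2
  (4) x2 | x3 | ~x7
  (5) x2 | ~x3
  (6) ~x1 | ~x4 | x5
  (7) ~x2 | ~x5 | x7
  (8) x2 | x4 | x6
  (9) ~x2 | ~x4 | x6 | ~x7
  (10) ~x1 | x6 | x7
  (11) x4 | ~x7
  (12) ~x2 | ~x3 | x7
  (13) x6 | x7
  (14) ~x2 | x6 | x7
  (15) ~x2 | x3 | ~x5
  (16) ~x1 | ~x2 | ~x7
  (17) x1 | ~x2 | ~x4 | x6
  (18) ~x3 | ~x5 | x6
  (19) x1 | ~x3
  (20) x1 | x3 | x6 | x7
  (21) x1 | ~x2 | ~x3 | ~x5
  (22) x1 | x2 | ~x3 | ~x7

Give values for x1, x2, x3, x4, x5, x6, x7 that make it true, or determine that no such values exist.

x1 = False, x2 = True, x3 = False, x4 = False, x5 = False, x6 = True, x7 = False

Unit clause (x2) forces x2 = True.
Set x1 = False.
  then (x1 | ~x5) forces x5 = False.
  then (x1 | ~x3) forces x3 = False.
Set x4 = False.
  then (x4 | ~x7) forces x7 = False.
  then (x6 | x7) forces x6 = True.
All clauses satisfied.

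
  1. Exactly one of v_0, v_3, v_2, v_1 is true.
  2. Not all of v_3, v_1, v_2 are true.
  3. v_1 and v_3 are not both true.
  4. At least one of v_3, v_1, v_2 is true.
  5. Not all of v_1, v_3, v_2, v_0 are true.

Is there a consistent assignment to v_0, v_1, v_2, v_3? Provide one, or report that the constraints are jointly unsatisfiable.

v_0 = False; v_1 = False; v_2 = True; v_3 = False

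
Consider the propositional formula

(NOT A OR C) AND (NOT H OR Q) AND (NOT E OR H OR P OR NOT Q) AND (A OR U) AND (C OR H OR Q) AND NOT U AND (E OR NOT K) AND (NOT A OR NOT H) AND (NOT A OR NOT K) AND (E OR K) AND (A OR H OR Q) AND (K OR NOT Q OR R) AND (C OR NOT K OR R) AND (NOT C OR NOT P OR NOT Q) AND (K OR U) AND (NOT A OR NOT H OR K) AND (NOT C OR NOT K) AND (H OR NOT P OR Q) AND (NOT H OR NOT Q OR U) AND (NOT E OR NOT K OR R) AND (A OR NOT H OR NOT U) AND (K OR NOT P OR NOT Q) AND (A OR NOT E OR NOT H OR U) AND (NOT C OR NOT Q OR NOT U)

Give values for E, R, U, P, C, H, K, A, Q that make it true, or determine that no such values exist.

Case K = True:
  (NOT U) forces U = False.
  (A OR U) forces A = True.
  Clause (NOT A OR NOT K) is falsified — contradiction.
Case K = False:
  (NOT U) forces U = False.
  Clause (K OR U) is falsified — contradiction.
Both cases fail, so the formula is unsatisfiable.

The formula is unsatisfiable.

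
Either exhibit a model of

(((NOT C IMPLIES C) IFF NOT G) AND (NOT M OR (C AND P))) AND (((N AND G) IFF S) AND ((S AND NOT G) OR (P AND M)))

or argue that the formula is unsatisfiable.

P: True, C: True, G: False, M: True, S: False, N: True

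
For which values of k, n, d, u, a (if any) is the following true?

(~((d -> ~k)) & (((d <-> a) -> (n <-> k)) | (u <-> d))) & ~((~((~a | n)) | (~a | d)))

Case d = True: the conjunct ~((~((~a | n)) | (~a | d))) becomes ~((~((~a | n)) | True)) = False.
Case d = False: the conjunct ~((d -> ~k)) becomes ~((False -> ~k)) = False.
Both cases fail — unsatisfiable.

The formula is unsatisfiable.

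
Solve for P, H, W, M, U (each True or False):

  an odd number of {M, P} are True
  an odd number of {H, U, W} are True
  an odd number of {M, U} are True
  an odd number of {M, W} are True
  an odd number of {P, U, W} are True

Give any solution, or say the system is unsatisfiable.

P=T, H=T, W=T, M=F, U=T

{M, P}: 1 true → odd ✓
{H, U, W}: 3 true → odd ✓
{M, U}: 1 true → odd ✓
{M, W}: 1 true → odd ✓
{P, U, W}: 3 true → odd ✓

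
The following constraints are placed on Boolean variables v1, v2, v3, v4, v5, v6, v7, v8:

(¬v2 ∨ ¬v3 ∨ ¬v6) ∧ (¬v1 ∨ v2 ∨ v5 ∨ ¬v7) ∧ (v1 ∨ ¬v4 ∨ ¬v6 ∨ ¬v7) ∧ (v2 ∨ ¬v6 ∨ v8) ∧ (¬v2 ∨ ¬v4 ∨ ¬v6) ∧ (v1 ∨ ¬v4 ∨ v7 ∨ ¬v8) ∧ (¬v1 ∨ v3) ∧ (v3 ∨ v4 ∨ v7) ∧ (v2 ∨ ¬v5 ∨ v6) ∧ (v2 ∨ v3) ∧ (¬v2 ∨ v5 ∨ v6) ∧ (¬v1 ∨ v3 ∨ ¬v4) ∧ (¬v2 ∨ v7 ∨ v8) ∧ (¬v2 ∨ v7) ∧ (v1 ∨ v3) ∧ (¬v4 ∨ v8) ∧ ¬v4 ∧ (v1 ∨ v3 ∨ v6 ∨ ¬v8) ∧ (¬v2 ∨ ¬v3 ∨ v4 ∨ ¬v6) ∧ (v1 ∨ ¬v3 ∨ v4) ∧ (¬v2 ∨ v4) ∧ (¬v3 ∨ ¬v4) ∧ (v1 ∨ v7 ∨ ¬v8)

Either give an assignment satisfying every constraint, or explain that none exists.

v1 = True, v2 = False, v3 = True, v4 = False, v5 = True, v6 = True, v7 = False, v8 = True

Unit clause (¬v4) forces v4 = False.
In (¬v2 ∨ v4) only ¬v2 is left, so v2 = False.
In (v2 ∨ v3) only v3 is left, so v3 = True.
In (v1 ∨ ¬v3 ∨ v4) only v1 is left, so v1 = True.
Set v5 = True.
  then (v2 ∨ ¬v5 ∨ v6) forces v6 = True.
  then (v2 ∨ ¬v6 ∨ v8) forces v8 = True.
Set v7 = False.
All clauses satisfied.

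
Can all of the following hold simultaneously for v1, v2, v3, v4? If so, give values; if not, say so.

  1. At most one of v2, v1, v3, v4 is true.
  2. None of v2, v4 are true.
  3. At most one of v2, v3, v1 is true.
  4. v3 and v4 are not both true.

v1 = False, v2 = False, v3 = False, v4 = False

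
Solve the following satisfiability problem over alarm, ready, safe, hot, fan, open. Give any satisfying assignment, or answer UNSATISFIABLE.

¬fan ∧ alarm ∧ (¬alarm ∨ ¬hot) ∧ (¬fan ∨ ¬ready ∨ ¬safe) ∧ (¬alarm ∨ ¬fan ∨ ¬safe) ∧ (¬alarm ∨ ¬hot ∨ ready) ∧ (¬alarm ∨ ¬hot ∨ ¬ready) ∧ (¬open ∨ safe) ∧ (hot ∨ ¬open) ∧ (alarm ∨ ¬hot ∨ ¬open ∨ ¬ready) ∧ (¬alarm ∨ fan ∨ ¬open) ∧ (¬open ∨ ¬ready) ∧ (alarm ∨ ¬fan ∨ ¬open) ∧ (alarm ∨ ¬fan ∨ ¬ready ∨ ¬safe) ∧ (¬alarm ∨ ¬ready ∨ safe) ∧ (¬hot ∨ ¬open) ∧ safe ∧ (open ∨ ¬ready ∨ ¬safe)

alarm: True, ready: False, safe: True, hot: False, fan: False, open: False

Unit clause (¬fan) forces fan = False.
Unit clause (alarm) forces alarm = True.
In (¬alarm ∨ ¬hot) only ¬hot is left, so hot = False.
In (hot ∨ ¬open) only ¬open is left, so open = False.
Unit clause (safe) forces safe = True.
In (open ∨ ¬ready ∨ ¬safe) only ¬ready is left, so ready = False.
All clauses satisfied.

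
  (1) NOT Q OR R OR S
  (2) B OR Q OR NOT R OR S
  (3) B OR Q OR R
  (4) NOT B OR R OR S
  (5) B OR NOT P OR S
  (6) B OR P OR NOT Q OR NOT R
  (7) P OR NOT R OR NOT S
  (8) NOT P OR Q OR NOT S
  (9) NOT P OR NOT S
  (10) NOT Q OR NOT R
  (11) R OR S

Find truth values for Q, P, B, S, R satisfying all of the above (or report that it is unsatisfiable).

Q=T, P=F, B=T, S=T, R=F

Set Q = True.
  then (NOT Q OR NOT R) forces R = False.
  then (R OR S) forces S = True.
  then (NOT P OR NOT S) forces P = False.
Set B = True.
All clauses satisfied.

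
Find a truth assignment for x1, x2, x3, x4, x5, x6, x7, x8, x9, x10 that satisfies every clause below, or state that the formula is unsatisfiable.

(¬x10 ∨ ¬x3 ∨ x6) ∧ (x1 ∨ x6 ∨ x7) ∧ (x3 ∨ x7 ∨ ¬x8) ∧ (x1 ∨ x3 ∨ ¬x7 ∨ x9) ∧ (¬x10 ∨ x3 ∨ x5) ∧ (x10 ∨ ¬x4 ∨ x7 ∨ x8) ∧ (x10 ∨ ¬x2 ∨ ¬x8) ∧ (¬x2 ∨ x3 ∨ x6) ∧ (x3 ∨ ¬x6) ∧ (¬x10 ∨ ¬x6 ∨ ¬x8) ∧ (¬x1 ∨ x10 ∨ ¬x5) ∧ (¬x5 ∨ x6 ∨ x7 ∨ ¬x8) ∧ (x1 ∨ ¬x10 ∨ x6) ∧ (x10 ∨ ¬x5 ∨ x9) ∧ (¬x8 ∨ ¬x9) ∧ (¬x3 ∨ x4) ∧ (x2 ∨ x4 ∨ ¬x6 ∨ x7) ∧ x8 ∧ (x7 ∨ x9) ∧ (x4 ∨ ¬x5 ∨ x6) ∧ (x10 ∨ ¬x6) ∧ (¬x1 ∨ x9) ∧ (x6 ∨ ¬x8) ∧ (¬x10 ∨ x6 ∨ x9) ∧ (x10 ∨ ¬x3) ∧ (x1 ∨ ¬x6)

Unsatisfiable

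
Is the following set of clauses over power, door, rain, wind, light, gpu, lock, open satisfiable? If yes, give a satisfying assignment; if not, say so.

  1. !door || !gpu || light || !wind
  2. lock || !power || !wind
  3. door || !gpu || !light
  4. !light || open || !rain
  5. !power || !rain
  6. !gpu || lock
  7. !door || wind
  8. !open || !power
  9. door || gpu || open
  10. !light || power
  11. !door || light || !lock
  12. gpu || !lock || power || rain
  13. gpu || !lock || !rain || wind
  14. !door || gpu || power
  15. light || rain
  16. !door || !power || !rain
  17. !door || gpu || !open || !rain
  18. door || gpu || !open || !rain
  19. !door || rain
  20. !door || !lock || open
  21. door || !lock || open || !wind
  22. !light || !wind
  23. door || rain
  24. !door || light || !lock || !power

Try power = True:
  (!power || !rain) forces rain = False.
  (!open || !power) forces open = False.
  (light || rain) forces light = True.
  (!door || rain) forces door = False.
  clause (door || rain) is falsified — backtrack.
So power = False.
  then (!light || power) forces light = False.
  then (light || rain) forces rain = True.
Set door = False.
Set wind = True.
Set gpu = True.
  then (!gpu || lock) forces lock = True.
  then (door || !lock || open || !wind) forces open = True.
All clauses satisfied.

power = False; door = False; rain = True; wind = True; light = False; gpu = True; lock = True; open = True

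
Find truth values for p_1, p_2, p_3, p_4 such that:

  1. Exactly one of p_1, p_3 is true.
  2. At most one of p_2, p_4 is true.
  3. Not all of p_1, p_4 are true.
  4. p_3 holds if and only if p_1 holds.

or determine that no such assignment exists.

UNSATISFIABLE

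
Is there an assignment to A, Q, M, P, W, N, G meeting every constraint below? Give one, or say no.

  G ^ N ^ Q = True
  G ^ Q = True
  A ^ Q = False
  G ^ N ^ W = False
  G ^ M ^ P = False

A = True, Q = True, M = True, P = True, W = False, N = False, G = False

G ^ N ^ Q = F ^ F ^ T = True ✓
G ^ Q = F ^ T = True ✓
A ^ Q = T ^ T = False ✓
G ^ N ^ W = F ^ F ^ F = False ✓
G ^ M ^ P = F ^ T ^ T = False ✓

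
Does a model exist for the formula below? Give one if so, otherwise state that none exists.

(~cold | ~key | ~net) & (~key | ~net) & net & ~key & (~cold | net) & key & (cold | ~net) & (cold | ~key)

Case key = True:
  Clause (~key) is falsified — contradiction.
Case key = False:
  Clause (key) is falsified — contradiction.
Both cases fail, so the formula is unsatisfiable.

UNSATISFIABLE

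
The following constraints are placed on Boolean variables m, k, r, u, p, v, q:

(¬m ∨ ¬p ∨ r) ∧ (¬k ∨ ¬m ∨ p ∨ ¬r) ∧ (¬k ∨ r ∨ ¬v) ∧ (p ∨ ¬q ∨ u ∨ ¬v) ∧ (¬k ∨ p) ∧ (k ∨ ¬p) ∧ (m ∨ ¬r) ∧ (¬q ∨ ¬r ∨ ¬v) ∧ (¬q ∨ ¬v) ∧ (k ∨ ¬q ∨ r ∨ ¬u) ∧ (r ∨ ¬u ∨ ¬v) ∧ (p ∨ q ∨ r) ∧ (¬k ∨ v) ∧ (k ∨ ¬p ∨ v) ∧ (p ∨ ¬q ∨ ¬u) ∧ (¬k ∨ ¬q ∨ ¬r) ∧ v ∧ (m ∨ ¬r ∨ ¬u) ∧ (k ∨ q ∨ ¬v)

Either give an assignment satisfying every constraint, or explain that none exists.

Unit clause (v) forces v = True.
In (¬q ∨ ¬v) only ¬q is left, so q = False.
In (k ∨ q ∨ ¬v) only k is left, so k = True.
In (¬k ∨ r ∨ ¬v) only r is left, so r = True.
In (¬k ∨ p) only p is left, so p = True.
In (m ∨ ¬r) only m is left, so m = True.
Set u = False.
All clauses satisfied.

m = True, k = True, r = True, u = False, p = True, v = True, q = False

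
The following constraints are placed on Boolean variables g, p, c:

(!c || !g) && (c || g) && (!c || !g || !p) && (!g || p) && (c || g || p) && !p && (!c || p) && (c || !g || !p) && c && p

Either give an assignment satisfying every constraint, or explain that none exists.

Case p = True:
  Clause (!p) is falsified — contradiction.
Case p = False:
  Clause (p) is falsified — contradiction.
Both cases fail, so the formula is unsatisfiable.

UNSATISFIABLE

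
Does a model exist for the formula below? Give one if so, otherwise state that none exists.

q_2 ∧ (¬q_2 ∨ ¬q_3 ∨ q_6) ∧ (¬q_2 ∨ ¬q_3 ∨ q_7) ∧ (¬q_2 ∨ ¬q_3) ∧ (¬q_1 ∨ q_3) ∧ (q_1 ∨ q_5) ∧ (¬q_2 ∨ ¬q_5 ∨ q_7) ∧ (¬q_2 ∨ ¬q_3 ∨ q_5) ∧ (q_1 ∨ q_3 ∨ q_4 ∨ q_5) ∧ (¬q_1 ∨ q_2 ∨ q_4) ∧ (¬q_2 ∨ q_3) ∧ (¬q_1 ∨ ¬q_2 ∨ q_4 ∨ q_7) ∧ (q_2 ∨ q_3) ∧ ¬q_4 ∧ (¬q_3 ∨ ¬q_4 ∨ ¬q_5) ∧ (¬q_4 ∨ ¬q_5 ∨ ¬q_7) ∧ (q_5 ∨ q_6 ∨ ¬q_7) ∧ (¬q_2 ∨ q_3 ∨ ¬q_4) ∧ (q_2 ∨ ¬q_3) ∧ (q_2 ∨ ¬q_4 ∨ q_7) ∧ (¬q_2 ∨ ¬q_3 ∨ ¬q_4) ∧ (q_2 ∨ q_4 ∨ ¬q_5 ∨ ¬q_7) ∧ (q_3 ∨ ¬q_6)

The formula is unsatisfiable.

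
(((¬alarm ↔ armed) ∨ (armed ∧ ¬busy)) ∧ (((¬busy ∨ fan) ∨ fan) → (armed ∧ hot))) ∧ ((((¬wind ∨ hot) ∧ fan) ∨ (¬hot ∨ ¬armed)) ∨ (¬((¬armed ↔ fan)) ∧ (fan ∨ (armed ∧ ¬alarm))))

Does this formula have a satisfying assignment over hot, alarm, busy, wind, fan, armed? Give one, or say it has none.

hot = True, alarm = True, busy = True, wind = False, fan = False, armed = False

  ((¬alarm ↔ armed) ∨ (armed ∧ ¬busy)) ∧ (((¬busy ∨ fan) ∨ fan) → (armed ∧ hot)) = True
    (¬alarm ↔ armed) ∨ (armed ∧ ¬busy) = True
      ¬alarm ↔ armed = True
        ¬alarm = False
      armed ∧ ¬busy = False
        ¬busy = False
    ((¬busy ∨ fan) ∨ fan) → (armed ∧ hot) = True
      (¬busy ∨ fan) ∨ fan = False
        ¬busy ∨ fan = False
          ¬busy = False
      armed ∧ hot = False
  (((¬wind ∨ hot) ∧ fan) ∨ (¬hot ∨ ¬armed)) ∨ (¬((¬armed ↔ fan)) ∧ (fan ∨ (armed ∧ ¬alarm))) = True
    ((¬wind ∨ hot) ∧ fan) ∨ (¬hot ∨ ¬armed) = True
      (¬wind ∨ hot) ∧ fan = False
        ¬wind ∨ hot = True
          ¬wind = True
      ¬hot ∨ ¬armed = True
        ¬hot = False
        ¬armed = True
    ¬((¬armed ↔ fan)) ∧ (fan ∨ (armed ∧ ¬alarm)) = False
      ¬((¬armed ↔ fan)) = True
        ¬armed ↔ fan = False
          ¬armed = True
      fan ∨ (armed ∧ ¬alarm) = False
        armed ∧ ¬alarm = False
          ¬alarm = False
Both conjuncts True, so the formula holds.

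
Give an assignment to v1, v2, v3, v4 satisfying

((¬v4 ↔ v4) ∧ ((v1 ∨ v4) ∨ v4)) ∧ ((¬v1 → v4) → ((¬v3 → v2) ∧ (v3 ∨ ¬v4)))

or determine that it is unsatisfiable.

Unsatisfiable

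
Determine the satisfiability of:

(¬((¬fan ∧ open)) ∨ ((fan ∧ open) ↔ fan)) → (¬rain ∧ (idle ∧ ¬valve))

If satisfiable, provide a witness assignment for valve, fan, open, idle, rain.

valve=F, fan=T, open=F, idle=T, rain=F

  (¬((¬fan ∧ open)) ∨ ((fan ∧ open) ↔ fan)) → (¬rain ∧ (idle ∧ ¬valve)) = True
    ¬((¬fan ∧ open)) ∨ ((fan ∧ open) ↔ fan) = True
      ¬((¬fan ∧ open)) = True
        ¬fan ∧ open = False
          ¬fan = False
      (fan ∧ open) ↔ fan = False
        fan ∧ open = False
    ¬rain ∧ (idle ∧ ¬valve) = True
      ¬rain = True
      idle ∧ ¬valve = True
        ¬valve = True
The formula evaluates to True.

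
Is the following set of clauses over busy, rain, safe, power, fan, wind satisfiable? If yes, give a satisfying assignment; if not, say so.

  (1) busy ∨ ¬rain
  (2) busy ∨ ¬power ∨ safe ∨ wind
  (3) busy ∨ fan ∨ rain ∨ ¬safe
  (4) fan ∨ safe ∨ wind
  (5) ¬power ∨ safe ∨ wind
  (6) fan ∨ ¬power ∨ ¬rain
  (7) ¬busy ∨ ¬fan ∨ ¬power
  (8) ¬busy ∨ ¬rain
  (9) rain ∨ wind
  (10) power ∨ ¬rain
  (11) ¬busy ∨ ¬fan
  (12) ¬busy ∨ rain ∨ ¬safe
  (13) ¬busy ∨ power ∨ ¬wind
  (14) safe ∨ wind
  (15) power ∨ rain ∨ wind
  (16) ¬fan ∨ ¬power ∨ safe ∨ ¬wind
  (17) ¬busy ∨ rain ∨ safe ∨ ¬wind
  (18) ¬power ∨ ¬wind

Try busy = True:
  (¬busy ∨ ¬rain) forces rain = False.
  (rain ∨ wind) forces wind = True.
  (¬busy ∨ ¬fan) forces fan = False.
  (¬busy ∨ rain ∨ ¬safe) forces safe = False.
  clause (¬busy ∨ rain ∨ safe ∨ ¬wind) is falsified — backtrack.
So busy = False.
  then (busy ∨ ¬rain) forces rain = False.
  then (rain ∨ wind) forces wind = True.
  then (¬power ∨ ¬wind) forces power = False.
Set safe = False.
Set fan = False.
All clauses satisfied.

busy = False, rain = False, safe = False, power = False, fan = False, wind = True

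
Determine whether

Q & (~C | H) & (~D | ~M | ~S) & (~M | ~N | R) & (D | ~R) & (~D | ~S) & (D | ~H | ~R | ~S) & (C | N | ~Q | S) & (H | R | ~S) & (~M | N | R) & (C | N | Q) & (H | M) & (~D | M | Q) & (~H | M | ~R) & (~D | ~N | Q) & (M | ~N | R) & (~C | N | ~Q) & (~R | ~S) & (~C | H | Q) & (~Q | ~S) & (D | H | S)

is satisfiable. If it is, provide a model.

Unit clause (Q) forces Q = True.
In (~Q | ~S) only ~S is left, so S = False.
Set R = True.
  then (D | ~R) forces D = True.
Try N = False:
  (C | N | ~Q | S) forces C = True.
  clause (~C | N | ~Q) is falsified — backtrack.
So N = True.
Set C = True.
  then (~C | H) forces H = True.
  then (~H | M | ~R) forces M = True.
All clauses satisfied.

S=F; R=T; N=T; C=T; M=T; H=T; Q=T; D=T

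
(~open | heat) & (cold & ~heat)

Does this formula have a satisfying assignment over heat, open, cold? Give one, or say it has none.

heat: False, open: False, cold: True

  ~open | heat = True
    ~open = True
  cold & ~heat = True
    ~heat = True
Both conjuncts True, so the formula holds.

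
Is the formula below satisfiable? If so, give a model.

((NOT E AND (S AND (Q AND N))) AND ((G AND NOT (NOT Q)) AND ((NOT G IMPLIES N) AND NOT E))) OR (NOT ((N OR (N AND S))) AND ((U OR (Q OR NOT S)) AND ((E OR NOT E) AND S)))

N = True; G = True; Q = True; S = True; U = True; E = False

  ((NOT E AND (S AND (Q AND N))) AND ((G AND NOT (NOT Q)) AND ((NOT G IMPLIES N) AND NOT E))) OR (NOT ((N OR (N AND S))) AND ((U OR (Q OR NOT S)) AND ((E OR NOT E) AND S))) = True
    (NOT E AND (S AND (Q AND N))) AND ((G AND NOT (NOT Q)) AND ((NOT G IMPLIES N) AND NOT E)) = True
      NOT E AND (S AND (Q AND N)) = True
        NOT E = True
        S AND (Q AND N) = True
          Q AND N = True
      (G AND NOT (NOT Q)) AND ((NOT G IMPLIES N) AND NOT E) = True
        G AND NOT (NOT Q) = True
          NOT (NOT Q) = True
            NOT Q = False
        (NOT G IMPLIES N) AND NOT E = True
          NOT G IMPLIES N = True
            NOT G = False
          NOT E = True
    NOT ((N OR (N AND S))) AND ((U OR (Q OR NOT S)) AND ((E OR NOT E) AND S)) = False
      NOT ((N OR (N AND S))) = False
        N OR (N AND S) = True
          N AND S = True
      (U OR (Q OR NOT S)) AND ((E OR NOT E) AND S) = True
        U OR (Q OR NOT S) = True
          Q OR NOT S = True
            NOT S = False
        (E OR NOT E) AND S = True
          E OR NOT E = True
            NOT E = True
The formula evaluates to True.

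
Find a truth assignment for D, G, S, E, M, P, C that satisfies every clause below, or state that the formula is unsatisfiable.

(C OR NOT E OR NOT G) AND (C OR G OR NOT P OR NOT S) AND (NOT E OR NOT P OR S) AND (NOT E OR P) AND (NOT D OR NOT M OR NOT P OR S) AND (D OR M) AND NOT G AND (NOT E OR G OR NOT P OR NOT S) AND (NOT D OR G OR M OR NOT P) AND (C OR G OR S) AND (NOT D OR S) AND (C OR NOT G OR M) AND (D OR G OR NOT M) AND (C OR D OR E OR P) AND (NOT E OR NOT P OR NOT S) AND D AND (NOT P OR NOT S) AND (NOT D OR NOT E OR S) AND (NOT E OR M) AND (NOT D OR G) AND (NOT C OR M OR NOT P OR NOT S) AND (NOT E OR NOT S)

UNSATISFIABLE

Case D = True:
  (NOT G) forces G = False.
  Clause (NOT D OR G) is falsified — contradiction.
Case D = False:
  Clause (D) is falsified — contradiction.
Both cases fail, so the formula is unsatisfiable.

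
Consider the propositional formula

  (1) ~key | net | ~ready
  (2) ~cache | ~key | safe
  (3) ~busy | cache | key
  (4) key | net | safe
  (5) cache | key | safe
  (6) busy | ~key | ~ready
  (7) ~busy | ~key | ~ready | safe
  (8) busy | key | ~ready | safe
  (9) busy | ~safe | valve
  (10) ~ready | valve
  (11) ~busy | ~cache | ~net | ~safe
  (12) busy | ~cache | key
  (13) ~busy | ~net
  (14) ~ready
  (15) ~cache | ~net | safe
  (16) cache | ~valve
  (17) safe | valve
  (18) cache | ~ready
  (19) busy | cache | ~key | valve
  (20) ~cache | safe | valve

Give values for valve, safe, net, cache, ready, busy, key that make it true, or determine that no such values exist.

valve=F, safe=T, net=F, cache=T, ready=F, busy=T, key=T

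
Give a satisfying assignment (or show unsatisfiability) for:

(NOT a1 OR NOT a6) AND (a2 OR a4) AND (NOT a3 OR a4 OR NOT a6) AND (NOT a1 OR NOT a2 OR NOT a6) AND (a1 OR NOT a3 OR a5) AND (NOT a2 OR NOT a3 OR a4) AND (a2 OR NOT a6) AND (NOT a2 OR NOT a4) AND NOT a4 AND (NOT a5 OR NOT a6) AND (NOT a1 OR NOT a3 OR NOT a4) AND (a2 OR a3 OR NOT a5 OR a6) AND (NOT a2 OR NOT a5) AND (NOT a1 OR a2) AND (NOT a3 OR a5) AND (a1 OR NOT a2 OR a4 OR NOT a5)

Unit clause (NOT a4) forces a4 = False.
In (a2 OR a4) only a2 is left, so a2 = True.
In (NOT a2 OR NOT a3 OR a4) only NOT a3 is left, so a3 = False.
In (NOT a2 OR NOT a5) only NOT a5 is left, so a5 = False.
Set a1 = True.
  then (NOT a1 OR NOT a6) forces a6 = False.
All clauses satisfied.

a1: True; a2: True; a3: False; a4: False; a5: False; a6: False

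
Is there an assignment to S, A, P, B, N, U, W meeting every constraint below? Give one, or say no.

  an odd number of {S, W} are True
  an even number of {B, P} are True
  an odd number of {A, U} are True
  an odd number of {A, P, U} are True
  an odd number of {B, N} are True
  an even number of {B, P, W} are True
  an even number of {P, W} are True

S = True; A = True; P = False; B = False; N = True; U = False; W = False

{S, W}: 1 true → odd ✓
{B, P}: 0 true → even ✓
{A, U}: 1 true → odd ✓
{A, P, U}: 1 true → odd ✓
{B, N}: 1 true → odd ✓
{B, P, W}: 0 true → even ✓
{P, W}: 0 true → even ✓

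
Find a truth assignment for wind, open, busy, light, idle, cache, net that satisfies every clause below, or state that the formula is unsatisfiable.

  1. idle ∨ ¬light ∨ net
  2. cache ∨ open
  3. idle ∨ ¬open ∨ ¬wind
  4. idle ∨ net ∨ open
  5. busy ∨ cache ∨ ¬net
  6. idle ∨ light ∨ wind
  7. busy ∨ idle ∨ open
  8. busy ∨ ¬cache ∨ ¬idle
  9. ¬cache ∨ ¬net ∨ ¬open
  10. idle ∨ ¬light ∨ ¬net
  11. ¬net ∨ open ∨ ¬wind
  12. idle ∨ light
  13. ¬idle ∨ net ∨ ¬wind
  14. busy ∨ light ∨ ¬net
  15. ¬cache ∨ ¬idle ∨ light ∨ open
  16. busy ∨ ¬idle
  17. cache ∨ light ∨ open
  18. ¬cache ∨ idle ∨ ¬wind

Set wind = False.
Set open = True.
Set busy = True.
Set light = True.
Try idle = False:
  (idle ∨ ¬light ∨ net) forces net = True.
  clause (idle ∨ ¬light ∨ ¬net) is falsified — backtrack.
So idle = True.
Set cache = False.
Set net = False.
All clauses satisfied.

wind: False, open: True, busy: True, light: True, idle: True, cache: False, net: False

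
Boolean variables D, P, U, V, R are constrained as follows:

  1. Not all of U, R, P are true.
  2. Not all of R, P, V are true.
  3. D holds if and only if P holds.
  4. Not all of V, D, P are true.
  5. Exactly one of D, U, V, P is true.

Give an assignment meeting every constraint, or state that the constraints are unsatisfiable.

D=F; P=F; U=F; V=T; R=F

  (1) {U, R, P}: 0/3 true — not all ✓
  (2) {R, P, V}: 1/3 true — not all ✓
  (3) D=F, P=F — same ✓
  (4) {V, D, P}: 1/3 true — not all ✓
  (5) {D, U, V, P}: 1 true — exactly one ✓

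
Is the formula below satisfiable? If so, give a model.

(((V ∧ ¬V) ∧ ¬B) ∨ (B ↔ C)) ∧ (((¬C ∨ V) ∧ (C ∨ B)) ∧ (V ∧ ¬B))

Case V = True: the formula simplifies to (B ↔ C) ∧ ((C ∨ B) ∧ ¬B).
  B = True: the conjunct ¬B is False.
  B = False: simplifies to ¬C ∧ C.
    C = True: the conjunct ¬C is False.
    C = False: the conjunct C is False.
Case V = False: the conjunct V is False.
Both cases fail — unsatisfiable.

No satisfying assignment exists.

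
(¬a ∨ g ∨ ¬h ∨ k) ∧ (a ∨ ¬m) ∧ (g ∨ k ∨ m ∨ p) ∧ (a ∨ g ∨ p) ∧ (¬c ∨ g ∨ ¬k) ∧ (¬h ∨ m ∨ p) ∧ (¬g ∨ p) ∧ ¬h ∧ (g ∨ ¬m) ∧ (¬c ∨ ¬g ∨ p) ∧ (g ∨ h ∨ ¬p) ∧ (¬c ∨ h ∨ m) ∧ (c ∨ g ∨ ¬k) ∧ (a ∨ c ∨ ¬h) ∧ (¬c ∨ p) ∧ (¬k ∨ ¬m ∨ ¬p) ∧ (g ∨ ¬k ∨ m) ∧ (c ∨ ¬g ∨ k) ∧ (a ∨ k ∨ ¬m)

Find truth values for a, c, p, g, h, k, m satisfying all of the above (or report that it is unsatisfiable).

Unit clause (¬h) forces h = False.
Set a = True.
Set c = False.
Try p = False:
  (¬g ∨ p) forces g = False.
  (g ∨ ¬m) forces m = False.
  (g ∨ k ∨ m ∨ p) forces k = True.
  clause (c ∨ g ∨ ¬k) is falsified — backtrack.
So p = True.
  then (g ∨ h ∨ ¬p) forces g = True.
  then (c ∨ ¬g ∨ k) forces k = True.
  then (¬k ∨ ¬m ∨ ¬p) forces m = False.
All clauses satisfied.

a=T, c=F, p=T, g=T, h=F, k=T, m=F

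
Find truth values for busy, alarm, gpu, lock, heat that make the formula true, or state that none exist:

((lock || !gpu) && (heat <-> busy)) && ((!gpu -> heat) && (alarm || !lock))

busy = True, alarm = True, gpu = True, lock = True, heat = True

  (lock || !gpu) && (heat <-> busy) = True
    lock || !gpu = True
      !gpu = False
    heat <-> busy = True
  (!gpu -> heat) && (alarm || !lock) = True
    !gpu -> heat = True
      !gpu = False
    alarm || !lock = True
      !lock = False
Both conjuncts True, so the formula holds.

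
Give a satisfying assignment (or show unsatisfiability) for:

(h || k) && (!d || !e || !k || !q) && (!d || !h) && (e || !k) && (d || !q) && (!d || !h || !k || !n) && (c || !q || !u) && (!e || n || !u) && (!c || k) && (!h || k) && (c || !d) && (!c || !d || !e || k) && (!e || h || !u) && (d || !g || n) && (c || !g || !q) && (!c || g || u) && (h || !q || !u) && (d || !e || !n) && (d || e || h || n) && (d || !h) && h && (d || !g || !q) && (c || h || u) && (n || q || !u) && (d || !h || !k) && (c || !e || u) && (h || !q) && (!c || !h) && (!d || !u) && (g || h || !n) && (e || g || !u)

Case h = True:
  (!d || !h) forces d = False.
  Clause (d || !h) is falsified — contradiction.
Case h = False:
  Clause (h) is falsified — contradiction.
Both cases fail, so the formula is unsatisfiable.

The formula is unsatisfiable.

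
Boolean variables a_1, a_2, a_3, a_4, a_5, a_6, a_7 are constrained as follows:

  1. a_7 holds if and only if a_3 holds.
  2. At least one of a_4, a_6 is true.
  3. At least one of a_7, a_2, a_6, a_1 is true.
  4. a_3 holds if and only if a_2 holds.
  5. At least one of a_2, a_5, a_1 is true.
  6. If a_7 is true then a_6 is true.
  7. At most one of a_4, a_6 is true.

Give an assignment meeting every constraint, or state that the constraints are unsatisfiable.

a_1 = True, a_2 = True, a_3 = True, a_4 = False, a_5 = False, a_6 = True, a_7 = True

  (1) a_7=T, a_3=T — same ✓
  (2) {a_4, a_6}: 1 true — at least one ✓
  (3) {a_7, a_2, a_6, a_1}: 4 true — at least one ✓
  (4) a_3=T, a_2=T — same ✓
  (5) {a_2, a_5, a_1}: 2 true — at least one ✓
  (6) a_7=T ⇒ a_6: T ✓
  (7) {a_4, a_6}: 1 true — at most one ✓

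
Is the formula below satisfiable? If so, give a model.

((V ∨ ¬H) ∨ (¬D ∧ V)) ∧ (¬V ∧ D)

H=F; V=F; D=T

  (V ∨ ¬H) ∨ (¬D ∧ V) = True
    V ∨ ¬H = True
      ¬H = True
    ¬D ∧ V = False
      ¬D = False
  ¬V ∧ D = True
    ¬V = True
Both conjuncts True, so the formula holds.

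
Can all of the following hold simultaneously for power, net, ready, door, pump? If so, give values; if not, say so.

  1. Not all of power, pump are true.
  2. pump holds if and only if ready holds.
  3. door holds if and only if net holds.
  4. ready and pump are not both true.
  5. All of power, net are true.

power: True; net: True; ready: False; door: True; pump: False

  (1) {power, pump}: 1/2 true — not all ✓
  (2) pump=F, ready=F — same ✓
  (3) door=T, net=T — same ✓
  (4) ready=F, pump=F — not both ✓
  (5) {power, net}: all 2 true ✓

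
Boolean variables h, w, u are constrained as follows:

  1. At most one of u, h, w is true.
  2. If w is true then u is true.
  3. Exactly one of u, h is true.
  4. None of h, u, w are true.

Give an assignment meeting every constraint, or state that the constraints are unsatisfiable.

Unsatisfiable

Case h = True:
  Constraint (4) is violated (h=T) — contradiction.
Case h = False:
  (3) with h=F forces u = True.
  Constraint (4) is violated (u=T) — contradiction.
Both cases fail — unsatisfiable.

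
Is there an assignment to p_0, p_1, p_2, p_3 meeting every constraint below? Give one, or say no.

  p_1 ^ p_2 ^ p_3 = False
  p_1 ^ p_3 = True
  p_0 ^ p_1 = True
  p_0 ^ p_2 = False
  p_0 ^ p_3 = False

p_0=T, p_1=F, p_2=T, p_3=T

p_1 ^ p_2 ^ p_3 = F ^ T ^ T = False ✓
p_1 ^ p_3 = F ^ T = True ✓
p_0 ^ p_1 = T ^ F = True ✓
p_0 ^ p_2 = T ^ T = False ✓
p_0 ^ p_3 = T ^ T = False ✓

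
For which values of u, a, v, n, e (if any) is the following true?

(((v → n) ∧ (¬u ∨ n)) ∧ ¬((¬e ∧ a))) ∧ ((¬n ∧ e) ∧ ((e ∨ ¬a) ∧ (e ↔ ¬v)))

u = False, a = False, v = False, n = False, e = True

  ((v → n) ∧ (¬u ∨ n)) ∧ ¬((¬e ∧ a)) = True
    (v → n) ∧ (¬u ∨ n) = True
      v → n = True
      ¬u ∨ n = True
        ¬u = True
    ¬((¬e ∧ a)) = True
      ¬e ∧ a = False
        ¬e = False
  (¬n ∧ e) ∧ ((e ∨ ¬a) ∧ (e ↔ ¬v)) = True
    ¬n ∧ e = True
      ¬n = True
    (e ∨ ¬a) ∧ (e ↔ ¬v) = True
      e ∨ ¬a = True
        ¬a = True
      e ↔ ¬v = True
        ¬v = True
Both conjuncts True, so the formula holds.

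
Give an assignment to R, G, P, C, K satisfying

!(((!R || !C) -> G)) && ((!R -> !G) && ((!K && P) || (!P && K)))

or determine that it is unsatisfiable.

R=F, G=F, P=F, C=F, K=T

  !(((!R || !C) -> G)) = True
    (!R || !C) -> G = False
      !R || !C = True
        !R = True
        !C = True
  (!R -> !G) && ((!K && P) || (!P && K)) = True
    !R -> !G = True
      !R = True
      !G = True
    (!K && P) || (!P && K) = True
      !K && P = False
        !K = False
      !P && K = True
        !P = True
Both conjuncts True, so the formula holds.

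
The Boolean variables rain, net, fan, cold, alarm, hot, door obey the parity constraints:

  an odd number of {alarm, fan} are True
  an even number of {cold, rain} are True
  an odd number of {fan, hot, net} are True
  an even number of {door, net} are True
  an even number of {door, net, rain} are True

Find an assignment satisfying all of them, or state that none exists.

rain=F, net=T, fan=T, cold=F, alarm=F, hot=T, door=T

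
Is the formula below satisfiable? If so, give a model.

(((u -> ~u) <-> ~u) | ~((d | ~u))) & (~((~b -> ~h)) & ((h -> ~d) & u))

u: True, h: True, d: False, b: False

  ((u -> ~u) <-> ~u) | ~((d | ~u)) = True
    (u -> ~u) <-> ~u = True
      u -> ~u = False
        ~u = False
      ~u = False
    ~((d | ~u)) = True
      d | ~u = False
        ~u = False
  ~((~b -> ~h)) & ((h -> ~d) & u) = True
    ~((~b -> ~h)) = True
      ~b -> ~h = False
        ~b = True
        ~h = False
    (h -> ~d) & u = True
      h -> ~d = True
        ~d = True
Both conjuncts True, so the formula holds.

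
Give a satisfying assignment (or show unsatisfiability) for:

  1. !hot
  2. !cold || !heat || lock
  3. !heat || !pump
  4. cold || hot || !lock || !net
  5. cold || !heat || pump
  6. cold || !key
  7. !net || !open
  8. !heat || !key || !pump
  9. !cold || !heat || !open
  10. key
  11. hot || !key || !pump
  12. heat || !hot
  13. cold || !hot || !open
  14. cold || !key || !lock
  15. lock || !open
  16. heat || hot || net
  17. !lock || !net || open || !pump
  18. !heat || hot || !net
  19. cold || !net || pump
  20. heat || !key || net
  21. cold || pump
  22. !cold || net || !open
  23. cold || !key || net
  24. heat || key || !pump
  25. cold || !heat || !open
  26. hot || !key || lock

Unit clause (!hot) forces hot = False.
Unit clause (key) forces key = True.
In (hot || !key || !pump) only !pump is left, so pump = False.
In (cold || pump) only cold is left, so cold = True.
In (hot || !key || lock) only lock is left, so lock = True.
Try open = True:
  (!net || !open) forces net = False.
  clause (!cold || net || !open) is falsified — backtrack.
So open = False.
Set heat = False.
  then (heat || hot || net) forces net = True.
All clauses satisfied.

open: False; key: True; hot: False; cold: True; heat: False; pump: False; net: True; lock: True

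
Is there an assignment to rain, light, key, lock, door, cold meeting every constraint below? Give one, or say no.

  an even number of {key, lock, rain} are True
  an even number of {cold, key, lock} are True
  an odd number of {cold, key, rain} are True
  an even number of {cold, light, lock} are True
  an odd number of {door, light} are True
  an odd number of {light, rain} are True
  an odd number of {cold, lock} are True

rain=F, light=T, key=T, lock=T, door=F, cold=F

{key, lock, rain}: 2 true → even ✓
{cold, key, lock}: 2 true → even ✓
{cold, key, rain}: 1 true → odd ✓
{cold, light, lock}: 2 true → even ✓
{door, light}: 1 true → odd ✓
{light, rain}: 1 true → odd ✓
{cold, lock}: 1 true → odd ✓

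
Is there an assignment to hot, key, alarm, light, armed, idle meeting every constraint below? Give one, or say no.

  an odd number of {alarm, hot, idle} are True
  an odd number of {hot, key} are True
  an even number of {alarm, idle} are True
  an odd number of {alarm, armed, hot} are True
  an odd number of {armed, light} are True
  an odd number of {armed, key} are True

hot: True, key: False, alarm: True, light: False, armed: True, idle: True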